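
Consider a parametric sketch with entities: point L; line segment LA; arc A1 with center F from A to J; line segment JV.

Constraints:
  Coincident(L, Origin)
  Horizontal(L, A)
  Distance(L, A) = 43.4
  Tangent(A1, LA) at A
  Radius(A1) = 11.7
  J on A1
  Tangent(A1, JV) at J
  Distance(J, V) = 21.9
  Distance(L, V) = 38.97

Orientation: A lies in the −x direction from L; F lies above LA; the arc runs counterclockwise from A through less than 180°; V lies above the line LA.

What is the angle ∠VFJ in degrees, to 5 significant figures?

61.887°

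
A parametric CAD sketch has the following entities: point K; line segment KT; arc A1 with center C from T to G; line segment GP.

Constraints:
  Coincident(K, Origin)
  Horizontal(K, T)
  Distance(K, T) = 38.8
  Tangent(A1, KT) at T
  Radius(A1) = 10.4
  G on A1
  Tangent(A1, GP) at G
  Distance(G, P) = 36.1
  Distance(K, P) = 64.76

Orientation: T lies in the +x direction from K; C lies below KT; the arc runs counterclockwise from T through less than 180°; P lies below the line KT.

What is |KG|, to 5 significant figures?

32.728

Checks: |CG| = 10.40 ✓; ∠(CG, GP) = 90.00° ✓; |GP| = 36.10 ✓; |KP| = 64.76 ✓.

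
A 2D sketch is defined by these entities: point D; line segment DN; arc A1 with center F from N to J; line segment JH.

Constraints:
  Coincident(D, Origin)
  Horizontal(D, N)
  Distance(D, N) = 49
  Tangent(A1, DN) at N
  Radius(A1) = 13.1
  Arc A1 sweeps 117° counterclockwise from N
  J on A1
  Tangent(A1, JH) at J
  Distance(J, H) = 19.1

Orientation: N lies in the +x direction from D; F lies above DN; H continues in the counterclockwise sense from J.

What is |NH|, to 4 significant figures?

36.19

D is at the origin; D and N share the same y with |DN| = 49.0 and N on the +x side, so N = (49.00, 0.000). A1 meets DN tangentially, so FN is at right angles to DN, so F = N + (0, 13.1) = (49.00, 13.10). On A1, N sits at bearing -90° from F; a 117° counterclockwise sweep puts J at bearing 27°, so J = F + 13.1·(cos 27°, sin 27°) = (60.67, 19.05). Since A1 is tangent to JH there, FJ ⟂ JH, so JH runs along (−sin 27°, cos 27°); with |JH| = 19.1, H = (52.00, 36.07). Then |NH| = |H − N| = 36.19.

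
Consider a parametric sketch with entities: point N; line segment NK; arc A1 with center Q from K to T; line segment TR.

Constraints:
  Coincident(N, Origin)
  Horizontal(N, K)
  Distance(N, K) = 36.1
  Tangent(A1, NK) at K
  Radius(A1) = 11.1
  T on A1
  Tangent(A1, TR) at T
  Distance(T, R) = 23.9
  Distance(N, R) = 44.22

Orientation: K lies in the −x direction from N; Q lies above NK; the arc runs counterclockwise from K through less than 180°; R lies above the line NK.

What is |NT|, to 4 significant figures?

27.61

N is at the origin; NK is horizontal with |NK| = 36.1 and K on the −x side, so K = (-36.10, 0.000). The tangent condition forces QK to be normal to NK, so Q = K + (0, 11.1) = (-36.10, 11.10). Since QT ⟂ TR (tangency), |QR| = √(11.1² + 23.9²) = 26.35 regardless of where T sits on A1. So R lies on both circle(N, 44.22) and circle(Q, 26.35); the above-NK intersection is R = (-26.29, 35.56). T is the foot of the tangent from R: T = (-25.02, 11.69).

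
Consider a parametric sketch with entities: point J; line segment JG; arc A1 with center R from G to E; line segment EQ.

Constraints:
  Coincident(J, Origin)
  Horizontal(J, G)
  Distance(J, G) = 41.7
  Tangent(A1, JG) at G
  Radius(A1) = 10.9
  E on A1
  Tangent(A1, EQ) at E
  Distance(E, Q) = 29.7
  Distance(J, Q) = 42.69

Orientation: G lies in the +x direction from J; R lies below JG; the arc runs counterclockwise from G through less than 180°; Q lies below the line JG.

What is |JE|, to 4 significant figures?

32.21

Checks: |RE| = 10.90 ✓; ∠(RE, EQ) = 90.00° ✓; |EQ| = 29.70 ✓; |JQ| = 42.69 ✓.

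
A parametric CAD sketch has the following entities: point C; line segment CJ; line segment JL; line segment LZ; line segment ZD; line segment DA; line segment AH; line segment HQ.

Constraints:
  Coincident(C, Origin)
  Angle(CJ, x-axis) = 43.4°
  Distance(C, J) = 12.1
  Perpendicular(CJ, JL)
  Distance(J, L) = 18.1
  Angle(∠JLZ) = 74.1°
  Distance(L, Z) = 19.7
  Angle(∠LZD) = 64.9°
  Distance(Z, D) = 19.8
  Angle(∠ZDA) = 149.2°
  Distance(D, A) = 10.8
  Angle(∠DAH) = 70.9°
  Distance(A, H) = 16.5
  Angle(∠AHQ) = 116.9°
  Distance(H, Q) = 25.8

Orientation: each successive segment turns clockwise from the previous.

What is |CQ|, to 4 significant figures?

23.29

C is at the origin; CJ runs at 43.4° with length 12.1, so J = (8.792, 8.314). CJ ⟂ JL, so JL runs at -46.60°; with |JL| = 18.1, L = (21.23, -4.837). ∠JLZ = 74.1° gives LZ at -152.5° from the x-axis; with |LZ| = 19.7, Z = (3.754, -13.93). ∠LZD = 64.9° gives ZD at 92.40° from the x-axis; with |ZD| = 19.8, D = (2.925, 5.849). ∠ZDA = 149.2° gives DA at 61.60° from the x-axis; with |DA| = 10.8, A = (8.061, 15.35). ∠DAH = 70.9° gives AH at -47.50° from the x-axis; with |AH| = 16.5, H = (19.21, 3.184). ∠AHQ = 116.9° gives HQ at -110.6° from the x-axis; with |HQ| = 25.8, Q = (10.13, -20.97). Then |CQ| = |Q − C| = 23.29.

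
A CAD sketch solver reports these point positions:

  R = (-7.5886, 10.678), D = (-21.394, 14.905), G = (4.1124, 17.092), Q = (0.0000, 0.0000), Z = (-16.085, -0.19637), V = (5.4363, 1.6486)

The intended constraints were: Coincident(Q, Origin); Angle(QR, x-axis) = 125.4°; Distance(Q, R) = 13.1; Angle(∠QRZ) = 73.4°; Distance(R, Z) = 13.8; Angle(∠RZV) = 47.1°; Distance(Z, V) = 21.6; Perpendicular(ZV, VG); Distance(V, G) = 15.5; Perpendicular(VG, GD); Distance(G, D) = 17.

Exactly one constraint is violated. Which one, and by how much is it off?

Distance(G, D) = 17 — off by 8.60.

Q = (0.00, 0.00) ✓; QR at 125.4° ✓; |QR| = 13.10 ✓; ∠QRZ = 73.40° ✓; |RZ| = 13.80 ✓; ∠RZV = 47.10° ✓; |ZV| = 21.60 ✓; ∠(ZV, VG) = 90.00° ✓; |VG| = 15.50 ✓; ∠(VG, GD) = 90.00° ✓; |GD| = 25.60 ✗.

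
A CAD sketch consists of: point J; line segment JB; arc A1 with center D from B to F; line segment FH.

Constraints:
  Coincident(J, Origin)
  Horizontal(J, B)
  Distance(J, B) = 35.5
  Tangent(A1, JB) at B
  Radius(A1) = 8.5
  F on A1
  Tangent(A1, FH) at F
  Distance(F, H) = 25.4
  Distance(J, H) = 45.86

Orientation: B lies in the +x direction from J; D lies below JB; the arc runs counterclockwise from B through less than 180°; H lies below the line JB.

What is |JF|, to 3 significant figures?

28.7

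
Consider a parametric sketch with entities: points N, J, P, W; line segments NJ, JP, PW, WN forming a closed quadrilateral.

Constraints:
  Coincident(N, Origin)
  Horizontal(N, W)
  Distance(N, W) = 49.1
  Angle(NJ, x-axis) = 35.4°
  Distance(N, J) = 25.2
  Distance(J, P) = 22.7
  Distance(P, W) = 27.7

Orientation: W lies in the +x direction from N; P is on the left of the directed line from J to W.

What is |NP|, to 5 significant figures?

47.860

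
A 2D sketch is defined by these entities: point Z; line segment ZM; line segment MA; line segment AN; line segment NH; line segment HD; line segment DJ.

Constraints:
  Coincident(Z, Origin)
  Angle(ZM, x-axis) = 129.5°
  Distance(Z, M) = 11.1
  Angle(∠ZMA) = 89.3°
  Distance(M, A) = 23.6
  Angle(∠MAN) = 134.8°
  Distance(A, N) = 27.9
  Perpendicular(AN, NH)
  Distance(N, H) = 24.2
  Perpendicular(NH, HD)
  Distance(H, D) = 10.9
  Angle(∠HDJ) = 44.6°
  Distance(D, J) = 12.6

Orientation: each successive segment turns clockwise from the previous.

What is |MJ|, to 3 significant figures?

42.6

Z is at the origin; ZM runs at 129.5° with length 11.1, so M = (-7.06, 8.57). ∠ZMA = 89.3° gives MA at 38.8° from the x-axis; with |MA| = 23.6, A = (11.3, 23.4). ∠MAN = 134.8° gives AN at -6.40° from the x-axis; with |AN| = 27.9, N = (39.1, 20.2). AN ⟂ NH, so NH runs at -96.4°; with |NH| = 24.2, H = (36.4, -3.81). The perpendicularity gives HD at right angles to NH, so HD runs at 174°; with |HD| = 10.9, D = (25.5, -2.59). ∠HDJ = 44.6° gives DJ at 38.2° from the x-axis; with |DJ| = 12.6, J = (35.4, 5.20). Then |MJ| = |J − M| = 42.6.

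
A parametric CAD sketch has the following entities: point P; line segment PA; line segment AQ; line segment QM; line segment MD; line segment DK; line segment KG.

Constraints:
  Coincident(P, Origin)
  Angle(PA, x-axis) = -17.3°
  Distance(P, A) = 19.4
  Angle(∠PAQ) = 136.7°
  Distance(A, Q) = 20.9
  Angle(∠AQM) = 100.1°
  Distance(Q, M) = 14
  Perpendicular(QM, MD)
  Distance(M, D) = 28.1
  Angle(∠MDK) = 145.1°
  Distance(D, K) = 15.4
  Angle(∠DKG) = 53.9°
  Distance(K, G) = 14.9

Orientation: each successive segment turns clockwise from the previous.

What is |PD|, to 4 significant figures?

11.20

P is at the origin; PA runs at -17.3° with length 19.4, so A = (18.52, -5.769). ∠PAQ = 136.7° gives AQ at -60.60° from the x-axis; with |AQ| = 20.9, Q = (28.78, -23.98). ∠AQM = 100.1° gives QM at -140.5° from the x-axis; with |QM| = 14.0, M = (17.98, -32.88). The perpendicularity gives MD at right angles to QM, so MD runs at 129.5°; with |MD| = 28.1, D = (0.1057, -11.20). Then |PD| = |D − P| = 11.20.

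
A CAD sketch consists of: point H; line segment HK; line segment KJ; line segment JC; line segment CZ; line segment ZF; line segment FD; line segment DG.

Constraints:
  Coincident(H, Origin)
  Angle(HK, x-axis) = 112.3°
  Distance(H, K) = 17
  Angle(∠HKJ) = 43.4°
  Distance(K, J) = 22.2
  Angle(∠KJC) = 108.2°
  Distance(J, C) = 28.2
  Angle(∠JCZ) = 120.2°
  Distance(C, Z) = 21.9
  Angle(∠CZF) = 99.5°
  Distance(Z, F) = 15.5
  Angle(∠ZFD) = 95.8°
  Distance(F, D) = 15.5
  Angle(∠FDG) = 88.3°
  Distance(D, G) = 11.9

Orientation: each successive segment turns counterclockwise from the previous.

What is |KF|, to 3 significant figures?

35.1

∠JCZ = 120.2° gives CZ at 20.5° from the x-axis; with |CZ| = 21.9, Z = (27.9, -15.2). ∠CZF = 99.5° gives ZF at 101° from the x-axis; with |ZF| = 15.5, F = (24.9, 0.0404). Then |KF| = |F − K| = 35.1.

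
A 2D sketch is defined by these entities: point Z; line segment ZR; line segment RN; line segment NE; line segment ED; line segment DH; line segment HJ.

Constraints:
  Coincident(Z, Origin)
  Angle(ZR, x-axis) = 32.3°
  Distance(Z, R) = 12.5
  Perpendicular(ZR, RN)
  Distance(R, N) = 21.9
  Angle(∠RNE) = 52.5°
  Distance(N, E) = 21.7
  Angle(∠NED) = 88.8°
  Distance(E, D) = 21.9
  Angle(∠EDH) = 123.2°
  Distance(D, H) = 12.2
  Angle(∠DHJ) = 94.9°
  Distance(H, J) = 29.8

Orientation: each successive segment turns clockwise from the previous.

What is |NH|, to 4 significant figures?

30.38

Z is at the origin; ZR runs at 32.3° with length 12.5, so R = (10.57, 6.679). The perpendicularity gives RN at right angles to ZR, so RN runs at -57.70°; with |RN| = 21.9, N = (22.27, -11.83). ∠RNE = 52.5° gives NE at 174.8° from the x-axis; with |NE| = 21.7, E = (0.6574, -9.865). ∠NED = 88.8° gives ED at 83.60° from the x-axis; with |ED| = 21.9, D = (3.099, 11.90). ∠EDH = 123.2° gives DH at 26.80° from the x-axis; with |DH| = 12.2, H = (13.99, 17.40). Then |NH| = |H − N| = 30.38.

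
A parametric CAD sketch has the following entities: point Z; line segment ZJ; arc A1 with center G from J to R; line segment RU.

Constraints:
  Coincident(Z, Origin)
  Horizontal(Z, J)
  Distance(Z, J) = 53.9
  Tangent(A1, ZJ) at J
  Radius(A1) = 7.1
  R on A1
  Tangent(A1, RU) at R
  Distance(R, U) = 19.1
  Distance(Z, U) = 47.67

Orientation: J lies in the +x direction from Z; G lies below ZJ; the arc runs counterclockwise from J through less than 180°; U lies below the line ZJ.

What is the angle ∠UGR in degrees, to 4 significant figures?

69.61°

Z is at the origin; Z and J share the same y with |ZJ| = 53.9 and J on the +x side, so J = (53.90, 0.000). Since A1 is tangent to ZJ there, GJ ⟂ ZJ, so G = J + (0, -7.1) = (53.90, -7.100). Since GR ⟂ RU (tangency), |GU| = √(7.1² + 19.1²) = 20.38 regardless of where R sits on A1. So U lies on both circle(Z, 47.67) and circle(G, 20.38); the below-ZJ intersection is U = (41.57, -23.33). R is the foot of the tangent from U: R = (47.10, -5.044).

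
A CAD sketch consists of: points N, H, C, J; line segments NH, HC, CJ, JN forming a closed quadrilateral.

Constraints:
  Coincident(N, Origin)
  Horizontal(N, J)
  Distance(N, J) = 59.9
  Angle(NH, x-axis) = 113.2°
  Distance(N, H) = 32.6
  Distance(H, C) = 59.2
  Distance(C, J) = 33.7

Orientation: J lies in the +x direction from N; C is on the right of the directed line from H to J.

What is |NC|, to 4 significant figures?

31.11

Checks: N = (0.00, 0.00) ✓; |HC| = 59.20 ✓; |CJ| = 33.70 ✓.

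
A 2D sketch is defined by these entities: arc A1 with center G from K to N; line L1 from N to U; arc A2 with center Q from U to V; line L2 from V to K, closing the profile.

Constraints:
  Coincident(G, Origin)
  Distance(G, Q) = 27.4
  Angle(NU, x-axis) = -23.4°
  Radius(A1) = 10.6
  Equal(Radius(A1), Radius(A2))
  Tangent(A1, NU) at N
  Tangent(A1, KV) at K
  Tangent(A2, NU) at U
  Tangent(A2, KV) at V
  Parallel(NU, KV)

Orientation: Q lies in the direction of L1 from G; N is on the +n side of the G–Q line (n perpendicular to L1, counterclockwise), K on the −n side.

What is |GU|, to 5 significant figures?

29.379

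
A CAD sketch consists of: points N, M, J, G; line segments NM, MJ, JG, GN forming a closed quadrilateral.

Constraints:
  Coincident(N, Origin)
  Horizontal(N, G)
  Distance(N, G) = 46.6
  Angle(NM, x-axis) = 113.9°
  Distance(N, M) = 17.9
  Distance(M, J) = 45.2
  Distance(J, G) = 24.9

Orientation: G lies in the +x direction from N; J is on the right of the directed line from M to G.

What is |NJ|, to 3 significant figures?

29.7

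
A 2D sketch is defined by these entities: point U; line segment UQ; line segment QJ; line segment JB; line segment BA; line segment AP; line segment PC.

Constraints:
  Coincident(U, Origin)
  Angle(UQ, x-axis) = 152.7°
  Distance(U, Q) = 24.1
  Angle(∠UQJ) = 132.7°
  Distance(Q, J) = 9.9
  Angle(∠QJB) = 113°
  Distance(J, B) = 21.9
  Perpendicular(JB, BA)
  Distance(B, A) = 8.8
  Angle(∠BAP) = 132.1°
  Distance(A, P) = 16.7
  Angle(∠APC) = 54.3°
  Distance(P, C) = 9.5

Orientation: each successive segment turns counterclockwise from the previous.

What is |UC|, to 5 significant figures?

20.662

U is at the origin; UQ runs at 152.7° with length 24.1, so Q = (-21.416, 11.053). ∠UQJ = 132.7° gives QJ at -160.00° from the x-axis; with |QJ| = 9.9, J = (-30.719, 7.6675). ∠QJB = 113.0° gives JB at -93.000° from the x-axis; with |JB| = 21.9, B = (-31.865, -14.203). The perpendicularity gives BA at right angles to JB, so BA runs at -3.0000°; with |BA| = 8.8, A = (-23.077, -14.663). ∠BAP = 132.1° gives AP at 44.900° from the x-axis; with |AP| = 16.7, P = (-11.248, -2.8750). ∠APC = 54.3° gives PC at 170.60° from the x-axis; with |PC| = 9.5, C = (-20.620, -1.3234). Then |UC| = |C − U| = 20.662.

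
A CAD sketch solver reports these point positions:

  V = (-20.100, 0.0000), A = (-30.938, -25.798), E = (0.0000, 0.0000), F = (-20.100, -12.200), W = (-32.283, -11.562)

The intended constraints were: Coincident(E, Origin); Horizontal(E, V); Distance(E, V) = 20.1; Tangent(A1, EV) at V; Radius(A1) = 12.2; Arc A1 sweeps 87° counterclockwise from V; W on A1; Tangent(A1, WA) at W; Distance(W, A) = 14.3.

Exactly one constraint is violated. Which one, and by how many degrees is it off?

Tangent(A1, WA) at W — off by 8.39°.

E = (0.00, 0.00) ✓; E.y = 0.00, V.y = 0.00 ✓; |EV| = 20.10 ✓; ∠(FV, VE) = 90.00° ✓; |FV| = 12.20 ✓; bearing(F→W) − bearing(F→V) = 87.00° ✓; |FW| = 12.20 ✓; ∠(FW, WA) = 81.61° ✗; |WA| = 14.30 ✓.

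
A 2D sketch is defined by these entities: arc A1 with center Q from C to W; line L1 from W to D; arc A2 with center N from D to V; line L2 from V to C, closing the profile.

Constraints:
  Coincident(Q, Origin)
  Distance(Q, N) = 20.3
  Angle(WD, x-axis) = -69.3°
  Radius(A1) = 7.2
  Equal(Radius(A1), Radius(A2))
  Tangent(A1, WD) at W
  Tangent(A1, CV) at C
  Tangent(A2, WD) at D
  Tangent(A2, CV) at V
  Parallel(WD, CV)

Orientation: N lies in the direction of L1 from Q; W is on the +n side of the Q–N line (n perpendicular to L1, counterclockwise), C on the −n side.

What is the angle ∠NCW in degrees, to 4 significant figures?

70.47°

The slot axis is L1's direction at -69.3°, so u = (cos -69.3°, sin -69.3°) = (0.3535, -0.9354) and n = (−sin -69.3°, cos -69.3°) = (0.9354, 0.3535). Q is at the origin and N lies 20.3 along u from Q, so N = 20.3·u = (7.176, -18.99). Tangency of A1 to both parallel lines with radius 7.2 puts W and C at Q ± 7.2·n: W = (6.735, 2.545), C = (-6.735, -2.545). Then cos ∠NCW = CN·CW / (|CN||CW|), giving 70.47°.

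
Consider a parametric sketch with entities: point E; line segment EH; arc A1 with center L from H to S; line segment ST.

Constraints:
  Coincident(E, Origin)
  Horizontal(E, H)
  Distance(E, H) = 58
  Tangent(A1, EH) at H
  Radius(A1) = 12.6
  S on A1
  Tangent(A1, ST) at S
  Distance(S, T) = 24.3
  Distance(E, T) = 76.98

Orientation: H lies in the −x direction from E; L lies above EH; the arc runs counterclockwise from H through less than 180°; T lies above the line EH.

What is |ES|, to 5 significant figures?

53.750

Checks: ∠(LH, HE) = 90.00° ✓; |LS| = 12.60 ✓; ∠(LS, ST) = 90.00° ✓; |ST| = 24.30 ✓; |ET| = 76.98 ✓.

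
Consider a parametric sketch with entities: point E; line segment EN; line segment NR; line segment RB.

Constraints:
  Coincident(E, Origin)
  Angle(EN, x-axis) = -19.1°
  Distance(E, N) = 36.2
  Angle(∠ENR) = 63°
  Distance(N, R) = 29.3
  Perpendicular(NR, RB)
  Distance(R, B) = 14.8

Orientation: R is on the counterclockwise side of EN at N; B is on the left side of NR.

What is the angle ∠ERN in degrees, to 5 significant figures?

68.254°

E is at the origin; EN runs at -19.1° with length 36.2, so N = 36.2·(cos -19.1°, sin -19.1°) = (34.207, -11.845). ∠ENR = 63.0°, so NR runs at -19.1° + (180° − 63.0°) = 97.900° from the x-axis; with |NR| = 29.3, R = N + 29.3·(cos 97.900°, sin 97.900°) = (30.180, 17.177). Then cos ∠ERN = RE·RN / (|RE||RN|), giving 68.254°.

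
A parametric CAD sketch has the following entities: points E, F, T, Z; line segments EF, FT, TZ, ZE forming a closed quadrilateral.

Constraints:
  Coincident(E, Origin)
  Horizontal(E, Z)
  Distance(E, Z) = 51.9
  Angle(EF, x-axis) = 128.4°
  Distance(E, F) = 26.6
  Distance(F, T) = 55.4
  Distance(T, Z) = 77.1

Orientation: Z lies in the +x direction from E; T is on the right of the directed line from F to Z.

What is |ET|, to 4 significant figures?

38.52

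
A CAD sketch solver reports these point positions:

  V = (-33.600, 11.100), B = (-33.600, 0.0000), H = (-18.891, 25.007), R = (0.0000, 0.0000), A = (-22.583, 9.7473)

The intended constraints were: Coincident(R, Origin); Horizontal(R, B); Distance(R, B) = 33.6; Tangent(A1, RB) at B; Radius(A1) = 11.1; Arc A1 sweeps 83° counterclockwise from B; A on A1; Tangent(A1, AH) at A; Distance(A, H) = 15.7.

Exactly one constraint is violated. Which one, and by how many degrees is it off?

Tangent(A1, AH) at A — off by 6.60°.

R = (0.00, 0.00) ✓; R.y = 0.00, B.y = 0.00 ✓; |RB| = 33.60 ✓; ∠(VB, BR) = 90.00° ✓; |VB| = 11.10 ✓; bearing(V→A) − bearing(V→B) = 83.00° ✓; |VA| = 11.10 ✓; ∠(VA, AH) = 96.60° ✗; |AH| = 15.70 ✓.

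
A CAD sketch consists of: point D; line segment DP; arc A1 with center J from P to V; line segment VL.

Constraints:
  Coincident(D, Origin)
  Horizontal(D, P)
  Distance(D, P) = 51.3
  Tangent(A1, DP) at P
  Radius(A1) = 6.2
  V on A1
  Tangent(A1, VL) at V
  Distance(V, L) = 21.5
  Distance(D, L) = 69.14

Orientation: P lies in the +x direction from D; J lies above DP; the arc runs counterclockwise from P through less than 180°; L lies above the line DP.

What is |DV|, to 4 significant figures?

57.22

D is at the origin; DP is horizontal with |DP| = 51.3 and P on the +x side, so P = (51.30, 0.000). Since A1 is tangent to DP there, JP ⟂ DP, so J = P + (0, 6.2) = (51.30, 6.200). Since JV ⟂ VL (tangency), |JL| = √(6.2² + 21.5²) = 22.38 regardless of where V sits on A1. So L lies on both circle(D, 69.14) and circle(J, 22.38); the above-DP intersection is L = (64.83, 24.02). V is the foot of the tangent from L: V = (57.08, 3.965).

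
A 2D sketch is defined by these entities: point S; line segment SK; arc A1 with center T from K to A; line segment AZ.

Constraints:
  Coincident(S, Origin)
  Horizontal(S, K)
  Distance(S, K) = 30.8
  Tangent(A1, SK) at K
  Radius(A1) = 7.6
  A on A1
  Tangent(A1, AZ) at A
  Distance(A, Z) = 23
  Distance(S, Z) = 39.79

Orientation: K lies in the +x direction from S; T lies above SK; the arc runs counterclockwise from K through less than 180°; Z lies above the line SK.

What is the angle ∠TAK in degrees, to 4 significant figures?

28.74°

Checks: ∠(TK, KS) = 90.00° ✓; |TK| = 7.600 ✓; |TA| = 7.600 ✓; ∠(TA, AZ) = 90.00° ✓; |AZ| = 23.00 ✓; |SZ| = 39.79 ✓.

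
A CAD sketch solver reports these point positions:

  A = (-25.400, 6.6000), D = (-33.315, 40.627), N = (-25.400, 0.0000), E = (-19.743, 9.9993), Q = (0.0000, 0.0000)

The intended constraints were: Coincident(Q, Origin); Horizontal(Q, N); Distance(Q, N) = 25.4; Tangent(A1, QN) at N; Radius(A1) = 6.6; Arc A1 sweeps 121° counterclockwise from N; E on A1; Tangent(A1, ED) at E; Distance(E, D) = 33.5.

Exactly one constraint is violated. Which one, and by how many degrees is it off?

Tangent(A1, ED) at E — off by 7.10°.

Q = (0.00, 0.00) ✓; Q.y = 0.00, N.y = 0.00 ✓; |QN| = 25.40 ✓; ∠(AN, NQ) = 90.00° ✓; |AN| = 6.600 ✓; bearing(A→E) − bearing(A→N) = 121.0° ✓; |AE| = 6.600 ✓; ∠(AE, ED) = 97.10° ✗; |ED| = 33.50 ✓.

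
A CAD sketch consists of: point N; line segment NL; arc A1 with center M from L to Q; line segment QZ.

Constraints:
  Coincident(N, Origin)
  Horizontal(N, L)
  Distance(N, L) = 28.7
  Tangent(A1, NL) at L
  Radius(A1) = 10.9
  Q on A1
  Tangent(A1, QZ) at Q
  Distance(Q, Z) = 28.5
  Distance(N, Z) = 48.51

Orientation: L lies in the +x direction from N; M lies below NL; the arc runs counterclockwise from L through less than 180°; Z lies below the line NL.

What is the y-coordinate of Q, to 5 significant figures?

-13.715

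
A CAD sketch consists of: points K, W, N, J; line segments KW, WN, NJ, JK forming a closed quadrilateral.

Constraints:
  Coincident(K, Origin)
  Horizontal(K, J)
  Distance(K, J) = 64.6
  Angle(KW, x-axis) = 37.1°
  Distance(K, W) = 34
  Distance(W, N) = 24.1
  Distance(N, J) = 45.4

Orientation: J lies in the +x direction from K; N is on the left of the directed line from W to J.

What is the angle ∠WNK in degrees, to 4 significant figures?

8.530°

Checks: |WN| = 24.10 ✓; |NJ| = 45.40 ✓.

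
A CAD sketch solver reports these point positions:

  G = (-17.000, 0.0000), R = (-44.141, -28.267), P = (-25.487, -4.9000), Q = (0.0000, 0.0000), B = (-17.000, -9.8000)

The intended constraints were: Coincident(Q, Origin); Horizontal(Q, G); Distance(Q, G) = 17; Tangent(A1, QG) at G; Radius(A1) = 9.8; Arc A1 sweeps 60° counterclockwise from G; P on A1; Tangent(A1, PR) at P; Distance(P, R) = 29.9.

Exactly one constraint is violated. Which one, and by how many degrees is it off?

Tangent(A1, PR) at P — off by 8.60°.

Q = (0.00, 0.00) ✓; Q.y = 0.00, G.y = 0.00 ✓; |QG| = 17.00 ✓; ∠(BG, GQ) = 90.00° ✓; |BG| = 9.800 ✓; bearing(B→P) − bearing(B→G) = 60.00° ✓; |BP| = 9.800 ✓; ∠(BP, PR) = 98.60° ✗; |PR| = 29.90 ✓.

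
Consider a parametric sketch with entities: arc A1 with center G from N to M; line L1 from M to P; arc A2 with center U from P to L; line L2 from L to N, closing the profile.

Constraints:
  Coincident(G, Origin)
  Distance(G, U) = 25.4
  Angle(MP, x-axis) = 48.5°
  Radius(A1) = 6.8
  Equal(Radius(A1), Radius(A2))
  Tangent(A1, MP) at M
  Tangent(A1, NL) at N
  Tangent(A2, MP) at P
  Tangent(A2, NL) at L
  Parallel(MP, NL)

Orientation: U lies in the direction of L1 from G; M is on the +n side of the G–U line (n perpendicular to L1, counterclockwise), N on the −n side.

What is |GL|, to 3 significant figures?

26.3

The slot axis is L1's direction at 48.5°, so u = (cos 48.5°, sin 48.5°) = (0.663, 0.749) and n = (−sin 48.5°, cos 48.5°) = (-0.749, 0.663). G is at the origin and U lies 25.4 along u from G, so U = 25.4·u = (16.8, 19.0). Tangency of A1 to both parallel lines with radius 6.8 puts M and N at G ± 6.8·n: M = (-5.09, 4.51), N = (5.09, -4.51). Equal radii place P and L the same way about U: P = U + 6.8·n = (11.7, 23.5), L = U − 6.8·n = (21.9, 14.5). Then |GL| = |L − G| = 26.3.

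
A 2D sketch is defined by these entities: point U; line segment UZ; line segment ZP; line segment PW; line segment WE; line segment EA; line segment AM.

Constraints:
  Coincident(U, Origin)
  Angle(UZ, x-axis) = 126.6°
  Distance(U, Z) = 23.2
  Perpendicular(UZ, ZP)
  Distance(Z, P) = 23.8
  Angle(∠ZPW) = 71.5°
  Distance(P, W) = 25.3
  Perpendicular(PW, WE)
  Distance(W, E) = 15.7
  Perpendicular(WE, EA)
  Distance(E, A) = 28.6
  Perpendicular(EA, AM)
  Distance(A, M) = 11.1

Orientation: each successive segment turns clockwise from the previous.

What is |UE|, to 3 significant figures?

4.28

∠ZPW = 71.5° gives PW at -71.9° from the x-axis; with |PW| = 25.3, W = (13.1, 8.77). The perpendicularity gives WE at right angles to PW, so WE runs at -162°; with |WE| = 15.7, E = (-1.79, 3.89). Then |UE| = |E − U| = 4.28.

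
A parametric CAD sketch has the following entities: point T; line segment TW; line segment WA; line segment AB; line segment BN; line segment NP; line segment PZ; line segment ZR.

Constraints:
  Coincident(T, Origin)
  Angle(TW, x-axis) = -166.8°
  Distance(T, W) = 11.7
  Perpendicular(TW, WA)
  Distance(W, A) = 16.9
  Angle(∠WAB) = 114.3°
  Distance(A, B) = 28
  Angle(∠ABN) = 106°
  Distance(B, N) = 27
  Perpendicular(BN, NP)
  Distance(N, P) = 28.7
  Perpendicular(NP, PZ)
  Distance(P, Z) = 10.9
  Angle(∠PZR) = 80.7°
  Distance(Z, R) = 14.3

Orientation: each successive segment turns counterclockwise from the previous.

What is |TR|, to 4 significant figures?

15.42

T is at the origin; TW runs at -166.8° with length 11.7, so W = (-11.39, -2.672). TW is perpendicular to WA, so WA runs at -76.80°; with |WA| = 16.9, A = (-7.532, -19.13). ∠WAB = 114.3° gives AB at -11.10° from the x-axis; with |AB| = 28.0, B = (19.94, -24.52). ∠ABN = 106.0° gives BN at 62.90° from the x-axis; with |BN| = 27.0, N = (32.24, -0.4801). The perpendicularity gives NP at right angles to BN, so NP runs at 152.9°; with |NP| = 28.7, P = (6.695, 12.59). NP is perpendicular to PZ, so PZ runs at -117.1°; with |PZ| = 10.9, Z = (1.730, 2.891). ∠PZR = 80.7° gives ZR at -17.80° from the x-axis; with |ZR| = 14.3, R = (15.35, -1.481). Then |TR| = |R − T| = 15.42.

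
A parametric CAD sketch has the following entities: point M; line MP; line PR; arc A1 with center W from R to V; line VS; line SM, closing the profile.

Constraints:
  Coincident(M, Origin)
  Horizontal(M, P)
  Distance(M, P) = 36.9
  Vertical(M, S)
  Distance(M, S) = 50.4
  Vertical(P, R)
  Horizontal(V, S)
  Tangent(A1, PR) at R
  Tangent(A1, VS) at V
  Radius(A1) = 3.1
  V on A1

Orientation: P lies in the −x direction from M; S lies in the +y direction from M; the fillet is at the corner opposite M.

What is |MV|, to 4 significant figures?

60.68

M is at the origin; MP is horizontal with |MP| = 36.9 and P on the −x side, so P = (-36.90, 0.000). M and S share the same x with |MS| = 50.4 and S on the +y side, so S = (0.000, 50.40). The virtual corner opposite M is at (-36.90, 50.40). The tangent condition forces WR to be normal to PR and the tangent condition forces WV to be normal to VS, with radius 3.1, so the center W sits 3.1 in from both sides at W = (-33.80, 47.30). That places the tangent points at R = (-36.90, 47.30) on PR and V = (-33.80, 50.40) on VS. Then |MV| = |V − M| = 60.68.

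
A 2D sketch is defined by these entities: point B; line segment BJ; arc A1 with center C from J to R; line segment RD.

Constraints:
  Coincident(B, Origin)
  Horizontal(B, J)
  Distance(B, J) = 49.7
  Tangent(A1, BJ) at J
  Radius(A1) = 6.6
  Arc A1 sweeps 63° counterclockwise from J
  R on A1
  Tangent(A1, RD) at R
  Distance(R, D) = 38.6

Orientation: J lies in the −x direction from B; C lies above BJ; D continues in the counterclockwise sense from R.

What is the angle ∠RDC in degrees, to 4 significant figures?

9.703°

On A1, J sits at bearing -90° from C; a 63° counterclockwise sweep puts R at bearing -27°, so R = C + 6.6·(cos -27°, sin -27°) = (-43.82, 3.604). Since A1 is tangent to RD there, CR ⟂ RD, so RD runs along (−sin -27°, cos -27°); with |RD| = 38.6, D = (-26.30, 38.00). Then cos ∠RDC = DR·DC / (|DR||DC|), giving 9.703°.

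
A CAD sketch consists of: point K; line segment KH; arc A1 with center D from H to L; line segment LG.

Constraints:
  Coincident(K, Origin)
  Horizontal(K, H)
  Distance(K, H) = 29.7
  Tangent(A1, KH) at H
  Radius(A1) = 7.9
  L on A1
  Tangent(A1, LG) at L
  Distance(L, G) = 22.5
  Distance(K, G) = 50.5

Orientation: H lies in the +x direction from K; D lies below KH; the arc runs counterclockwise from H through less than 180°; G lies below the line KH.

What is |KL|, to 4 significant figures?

28.23

Checks: |DL| = 7.900 ✓; ∠(DL, LG) = 90.00° ✓; |LG| = 22.50 ✓; |KG| = 50.50 ✓.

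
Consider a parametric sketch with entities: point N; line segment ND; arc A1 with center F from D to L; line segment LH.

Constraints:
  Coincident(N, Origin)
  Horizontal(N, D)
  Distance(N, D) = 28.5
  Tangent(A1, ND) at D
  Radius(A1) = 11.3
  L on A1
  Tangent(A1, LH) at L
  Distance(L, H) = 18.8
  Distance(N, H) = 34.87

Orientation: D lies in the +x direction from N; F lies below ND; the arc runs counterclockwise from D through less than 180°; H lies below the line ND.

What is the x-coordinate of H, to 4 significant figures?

17.40

Checks: N.y = 0.00, D.y = 0.00 ✓; |FL| = 11.30 ✓; ∠(FL, LH) = 90.00° ✓; |LH| = 18.80 ✓; |NH| = 34.87 ✓.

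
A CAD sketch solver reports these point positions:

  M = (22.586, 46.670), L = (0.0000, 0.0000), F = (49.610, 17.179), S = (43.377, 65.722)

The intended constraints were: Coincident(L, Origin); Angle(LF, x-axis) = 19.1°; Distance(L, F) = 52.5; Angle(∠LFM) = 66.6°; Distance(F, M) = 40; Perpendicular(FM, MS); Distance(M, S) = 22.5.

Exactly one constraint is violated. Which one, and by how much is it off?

Distance(M, S) = 22.5 — off by 5.70.

L = (0.00, 0.00) ✓; LF at 19.10° ✓; |LF| = 52.50 ✓; ∠LFM = 66.60° ✓; |FM| = 40.00 ✓; ∠(FM, MS) = 90.00° ✓; |MS| = 28.20 ✗.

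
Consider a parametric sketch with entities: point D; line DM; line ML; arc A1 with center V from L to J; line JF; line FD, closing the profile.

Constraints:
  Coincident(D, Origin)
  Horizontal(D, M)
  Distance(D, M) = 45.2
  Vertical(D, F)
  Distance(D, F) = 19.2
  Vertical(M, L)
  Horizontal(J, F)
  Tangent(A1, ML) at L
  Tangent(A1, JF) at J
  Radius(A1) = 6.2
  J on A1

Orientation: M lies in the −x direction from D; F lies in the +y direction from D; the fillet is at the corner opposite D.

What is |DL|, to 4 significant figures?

47.03

D is at the origin; D and M share the same y with |DM| = 45.2 and M on the −x side, so M = (-45.20, 0.000). DF is vertical with |DF| = 19.2 and F on the +y side, so F = (0.000, 19.20). The virtual corner opposite D is at (-45.20, 19.20). Since A1 is tangent to ML there, VL ⟂ ML and tangency of A1 to JF means the radius VJ is perpendicular to JF, with radius 6.2, so the center V sits 6.2 in from both sides at V = (-39.00, 13.00). That places the tangent points at L = (-45.20, 13.00) on ML and J = (-39.00, 19.20) on JF. Then |DL| = |L − D| = 47.03.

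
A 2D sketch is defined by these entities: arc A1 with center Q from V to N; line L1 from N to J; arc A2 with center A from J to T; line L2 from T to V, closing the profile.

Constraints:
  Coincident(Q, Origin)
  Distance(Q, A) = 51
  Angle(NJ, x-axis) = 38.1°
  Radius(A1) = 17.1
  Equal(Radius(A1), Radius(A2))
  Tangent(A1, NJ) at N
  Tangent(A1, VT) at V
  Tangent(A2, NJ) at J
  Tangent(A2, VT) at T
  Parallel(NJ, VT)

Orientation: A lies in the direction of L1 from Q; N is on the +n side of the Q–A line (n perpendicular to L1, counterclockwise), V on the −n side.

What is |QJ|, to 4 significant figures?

53.79

The slot axis is L1's direction at 38.1°, so u = (cos 38.1°, sin 38.1°) = (0.7869, 0.6170) and n = (−sin 38.1°, cos 38.1°) = (-0.6170, 0.7869). Q is at the origin and A lies 51.0 along u from Q, so A = 51.0·u = (40.13, 31.47). Tangency of A1 to both parallel lines with radius 17.1 puts N and V at Q ± 17.1·n: N = (-10.55, 13.46), V = (10.55, -13.46). Equal radii place J and T the same way about A: J = A + 17.1·n = (29.58, 44.93), T = A − 17.1·n = (50.68, 18.01). Then |QJ| = |J − Q| = 53.79.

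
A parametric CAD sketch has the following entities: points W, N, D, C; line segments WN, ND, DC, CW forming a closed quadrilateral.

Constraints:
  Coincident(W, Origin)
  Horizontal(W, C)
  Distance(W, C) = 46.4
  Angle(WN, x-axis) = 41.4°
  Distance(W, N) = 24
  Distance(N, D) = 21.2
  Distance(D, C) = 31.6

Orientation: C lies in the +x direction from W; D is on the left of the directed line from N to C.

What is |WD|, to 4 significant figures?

45.19

W is at the origin; WC is horizontal with |WC| = 46.4 and C in +x, so C = (46.4, 0). WN runs at 41.4° with |WN| = 24.0, so N = (18.00, 15.87). D is determined by |ND| = 21.2 and |DC| = 31.6 together: it lies at the intersection of circle(N, 21.2) and circle(C, 31.6). With |NC| = 32.53, the foot of the radical line on NC is 7.826 from N and the perpendicular offset is √(21.2² − 7.826²) = 19.70. Taking the left-of-NC solution: D = (34.45, 29.25).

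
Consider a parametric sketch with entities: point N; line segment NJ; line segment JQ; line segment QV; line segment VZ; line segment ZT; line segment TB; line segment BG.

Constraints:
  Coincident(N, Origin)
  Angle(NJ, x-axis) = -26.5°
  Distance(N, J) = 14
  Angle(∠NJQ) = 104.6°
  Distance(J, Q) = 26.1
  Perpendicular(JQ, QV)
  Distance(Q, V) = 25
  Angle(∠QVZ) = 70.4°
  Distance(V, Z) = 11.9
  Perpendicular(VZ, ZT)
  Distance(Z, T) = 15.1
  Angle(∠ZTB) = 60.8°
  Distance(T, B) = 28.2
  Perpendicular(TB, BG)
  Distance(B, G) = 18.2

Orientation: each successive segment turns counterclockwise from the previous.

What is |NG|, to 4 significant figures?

38.78

N is at the origin; NJ runs at -26.5° with length 14.0, so J = (12.53, -6.247). ∠NJQ = 104.6° gives JQ at 48.90° from the x-axis; with |JQ| = 26.1, Q = (29.69, 13.42). JQ is perpendicular to QV, so QV runs at 138.9°; with |QV| = 25.0, V = (10.85, 29.86). ∠QVZ = 70.4° gives VZ at -111.5° from the x-axis; with |VZ| = 11.9, Z = (6.486, 18.78). VZ is perpendicular to ZT, so ZT runs at -21.50°; with |ZT| = 15.1, T = (20.54, 13.25). ∠ZTB = 60.8° gives TB at 97.70° from the x-axis; with |TB| = 28.2, B = (16.76, 41.20). TB ⟂ BG, so BG runs at -172.3°; with |BG| = 18.2, G = (-1.279, 38.76). Then |NG| = |G − N| = 38.78.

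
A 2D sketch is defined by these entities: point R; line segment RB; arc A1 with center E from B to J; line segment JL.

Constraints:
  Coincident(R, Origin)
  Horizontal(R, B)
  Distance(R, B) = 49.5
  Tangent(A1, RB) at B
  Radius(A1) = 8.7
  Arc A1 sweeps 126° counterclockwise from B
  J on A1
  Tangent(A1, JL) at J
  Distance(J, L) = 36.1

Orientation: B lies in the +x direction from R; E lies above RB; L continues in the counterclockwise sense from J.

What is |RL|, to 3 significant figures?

55.7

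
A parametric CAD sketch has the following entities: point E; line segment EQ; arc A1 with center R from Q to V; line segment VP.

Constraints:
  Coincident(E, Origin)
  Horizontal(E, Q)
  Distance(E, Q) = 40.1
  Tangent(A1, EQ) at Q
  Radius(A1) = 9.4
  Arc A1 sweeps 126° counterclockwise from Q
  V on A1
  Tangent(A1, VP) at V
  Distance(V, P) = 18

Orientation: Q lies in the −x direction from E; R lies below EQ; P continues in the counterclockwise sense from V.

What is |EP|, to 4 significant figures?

47.41

E is at the origin; E and Q share the same y with |EQ| = 40.1 and Q on the −x side, so Q = (-40.10, 0.000). A1 meets EQ tangentially, so RQ is at right angles to EQ, so R = Q + (0, -9.4) = (-40.10, -9.400). On A1, Q sits at bearing 90° from R; a 126° counterclockwise sweep puts V at bearing 216°, so V = R + 9.4·(cos 216°, sin 216°) = (-47.70, -14.93). A1 meets VP tangentially, so RV is at right angles to VP, so VP runs along (−sin 216°, cos 216°); with |VP| = 18.0, P = (-37.12, -29.49). Then |EP| = |P − E| = 47.41.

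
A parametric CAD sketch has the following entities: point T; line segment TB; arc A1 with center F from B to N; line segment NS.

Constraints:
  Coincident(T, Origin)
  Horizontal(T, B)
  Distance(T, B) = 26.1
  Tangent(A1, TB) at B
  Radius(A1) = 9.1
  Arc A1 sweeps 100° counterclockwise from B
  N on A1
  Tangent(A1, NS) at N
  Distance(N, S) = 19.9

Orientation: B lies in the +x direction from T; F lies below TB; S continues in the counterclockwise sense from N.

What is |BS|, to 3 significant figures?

30.8

On A1, B sits at bearing 90° from F; a 100° counterclockwise sweep puts N at bearing 190°, so N = F + 9.1·(cos 190°, sin 190°) = (17.1, -10.7). A1 meets NS tangentially, so FN is at right angles to NS, so NS runs along (−sin 190°, cos 190°); with |NS| = 19.9, S = (20.6, -30.3). Then |BS| = |S − B| = 30.8.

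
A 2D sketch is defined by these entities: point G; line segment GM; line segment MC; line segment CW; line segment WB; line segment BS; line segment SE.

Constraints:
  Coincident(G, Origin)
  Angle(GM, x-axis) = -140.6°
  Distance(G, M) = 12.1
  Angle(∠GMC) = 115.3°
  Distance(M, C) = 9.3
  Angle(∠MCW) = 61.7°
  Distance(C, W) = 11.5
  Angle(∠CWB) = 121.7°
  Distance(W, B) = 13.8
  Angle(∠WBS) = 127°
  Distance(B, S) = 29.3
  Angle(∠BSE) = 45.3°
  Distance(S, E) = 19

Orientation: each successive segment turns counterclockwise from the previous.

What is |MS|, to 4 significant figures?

31.07

G is at the origin; GM runs at -140.6° with length 12.1, so M = (-9.350, -7.680). ∠GMC = 115.3° gives MC at -75.90° from the x-axis; with |MC| = 9.3, C = (-7.084, -16.70). ∠MCW = 61.7° gives CW at 42.40° from the x-axis; with |CW| = 11.5, W = (1.408, -8.946). ∠CWB = 121.7° gives WB at 100.7° from the x-axis; with |WB| = 13.8, B = (-1.154, 4.614). ∠WBS = 127.0° gives BS at 153.7° from the x-axis; with |BS| = 29.3, S = (-27.42, 17.60). Then |MS| = |S − M| = 31.07.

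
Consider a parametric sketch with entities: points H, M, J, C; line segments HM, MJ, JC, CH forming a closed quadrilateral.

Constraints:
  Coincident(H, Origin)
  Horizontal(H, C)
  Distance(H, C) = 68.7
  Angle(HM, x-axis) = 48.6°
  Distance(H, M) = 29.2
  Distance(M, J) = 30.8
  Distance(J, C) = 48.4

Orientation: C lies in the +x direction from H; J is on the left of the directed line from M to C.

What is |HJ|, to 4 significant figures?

59.78

Checks: |MJ| = 30.80 ✓; |JC| = 48.40 ✓.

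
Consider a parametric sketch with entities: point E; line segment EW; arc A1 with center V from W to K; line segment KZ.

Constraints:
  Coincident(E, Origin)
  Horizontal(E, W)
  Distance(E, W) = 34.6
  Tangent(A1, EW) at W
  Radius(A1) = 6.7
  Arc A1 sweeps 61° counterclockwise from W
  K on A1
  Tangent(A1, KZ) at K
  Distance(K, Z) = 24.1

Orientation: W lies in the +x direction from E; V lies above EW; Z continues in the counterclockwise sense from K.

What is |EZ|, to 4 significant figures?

57.63

E is at the origin; EW is horizontal with |EW| = 34.6 and W on the +x side, so W = (34.60, 0.000). The tangent condition forces VW to be normal to EW, so V = W + (0, 6.7) = (34.60, 6.700). On A1, W sits at bearing -90° from V; a 61° counterclockwise sweep puts K at bearing -29°, so K = V + 6.7·(cos -29°, sin -29°) = (40.46, 3.452). A1 meets KZ tangentially, so VK is at right angles to KZ, so KZ runs along (−sin -29°, cos -29°); with |KZ| = 24.1, Z = (52.14, 24.53). Then |EZ| = |Z − E| = 57.63.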